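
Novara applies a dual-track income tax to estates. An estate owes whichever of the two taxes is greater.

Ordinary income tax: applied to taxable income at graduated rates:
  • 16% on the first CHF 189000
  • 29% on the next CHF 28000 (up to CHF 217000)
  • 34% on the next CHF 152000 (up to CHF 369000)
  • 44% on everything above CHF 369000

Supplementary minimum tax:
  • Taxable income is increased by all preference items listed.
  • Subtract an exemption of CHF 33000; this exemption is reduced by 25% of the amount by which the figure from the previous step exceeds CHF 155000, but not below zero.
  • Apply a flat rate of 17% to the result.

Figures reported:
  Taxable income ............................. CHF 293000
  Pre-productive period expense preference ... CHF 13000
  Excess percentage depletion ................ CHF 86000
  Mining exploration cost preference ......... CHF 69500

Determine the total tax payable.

CHF 78455

Ordinary income tax:
  CHF 189000 × 16% = CHF 30240
  CHF 28000 × 29% = CHF 8120
  CHF 76000 × 34% = CHF 25840
  → CHF 64200

Supplementary minimum tax:
  Adjusted income: CHF 293000 + CHF 13000 + CHF 86000 + CHF 69500 = CHF 461500
  Exemption: 25% × (CHF 461500 − CHF 155000) = CHF 76625 ≥ CHF 33000, so the exemption is fully phased out
  Base: CHF 461500 − CHF 0 = CHF 461500
  CHF 461500 × 17% = CHF 78455

CHF 78455 > CHF 64200, so the supplementary minimum tax is the binding amount.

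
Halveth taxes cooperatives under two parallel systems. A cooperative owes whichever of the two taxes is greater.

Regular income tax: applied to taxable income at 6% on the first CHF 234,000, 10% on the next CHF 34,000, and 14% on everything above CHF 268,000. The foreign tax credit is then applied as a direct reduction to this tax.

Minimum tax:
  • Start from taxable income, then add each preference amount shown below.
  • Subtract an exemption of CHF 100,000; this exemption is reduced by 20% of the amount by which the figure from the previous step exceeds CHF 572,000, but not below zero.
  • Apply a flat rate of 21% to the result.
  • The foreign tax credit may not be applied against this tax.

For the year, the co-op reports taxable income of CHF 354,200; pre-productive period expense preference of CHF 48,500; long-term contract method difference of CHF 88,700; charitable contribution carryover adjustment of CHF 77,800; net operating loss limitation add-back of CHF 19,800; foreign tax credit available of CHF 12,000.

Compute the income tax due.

CHF 103,404

Minimum tax:
  Adjusted income: CHF 354,200 + CHF 48,500 + CHF 88,700 + CHF 77,800 + CHF 19,800 = CHF 589,000
  Exemption: CHF 100,000 − 20% × (CHF 589,000 − CHF 572,000) = CHF 100,000 − CHF 3,400 = CHF 96,600
  Base: CHF 589,000 − CHF 96,600 = CHF 492,400
  CHF 492,400 × 21% = CHF 103,404

Regular income tax:
  CHF 234,000 × 6% = CHF 14,040
  CHF 34,000 × 10% = CHF 3,400
  CHF 86,200 × 14% = CHF 12,068
  → CHF 29,508
  Less foreign tax credit CHF 12,000 → CHF 17,508

CHF 103,404 > CHF 17,508, so the minimum tax is the binding amount.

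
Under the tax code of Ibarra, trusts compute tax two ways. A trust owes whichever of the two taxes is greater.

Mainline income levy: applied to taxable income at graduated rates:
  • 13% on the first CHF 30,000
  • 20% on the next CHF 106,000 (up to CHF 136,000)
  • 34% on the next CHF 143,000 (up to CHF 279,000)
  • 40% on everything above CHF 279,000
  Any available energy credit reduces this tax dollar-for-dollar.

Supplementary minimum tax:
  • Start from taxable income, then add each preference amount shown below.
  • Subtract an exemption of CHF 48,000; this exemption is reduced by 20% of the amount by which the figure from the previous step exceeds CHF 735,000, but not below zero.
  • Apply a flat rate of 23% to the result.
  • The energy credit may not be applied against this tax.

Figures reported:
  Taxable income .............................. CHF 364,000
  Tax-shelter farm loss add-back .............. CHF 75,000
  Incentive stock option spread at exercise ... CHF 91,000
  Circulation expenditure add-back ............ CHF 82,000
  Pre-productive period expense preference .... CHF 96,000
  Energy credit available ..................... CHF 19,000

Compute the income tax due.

CHF 151,800

Mainline income levy:
  CHF 30,000 × 13% = CHF 3,900
  CHF 106,000 × 20% = CHF 21,200
  CHF 143,000 × 34% = CHF 48,620
  CHF 85,000 × 40% = CHF 34,000
  → CHF 107,720
  Less energy credit CHF 19,000 → CHF 88,720

Supplementary minimum tax:
  Adjusted income: CHF 364,000 + CHF 75,000 + CHF 91,000 + CHF 82,000 + CHF 96,000 = CHF 708,000
  Exemption: CHF 708,000 ≤ CHF 735,000, so full CHF 48,000 applies
  Base: CHF 708,000 − CHF 48,000 = CHF 660,000
  CHF 660,000 × 23% = CHF 151,800

CHF 151,800 > CHF 88,720, so the supplementary minimum tax is the binding amount.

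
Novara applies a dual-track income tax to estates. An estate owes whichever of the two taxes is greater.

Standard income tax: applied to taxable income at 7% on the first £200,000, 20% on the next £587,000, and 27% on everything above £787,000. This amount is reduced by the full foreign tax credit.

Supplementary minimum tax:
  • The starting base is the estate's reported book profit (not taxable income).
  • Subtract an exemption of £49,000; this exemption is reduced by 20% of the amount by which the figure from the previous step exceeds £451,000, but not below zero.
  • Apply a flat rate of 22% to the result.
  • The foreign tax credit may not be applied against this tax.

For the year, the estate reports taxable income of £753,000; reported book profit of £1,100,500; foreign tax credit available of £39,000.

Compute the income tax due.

£242,110

Standard income tax:
  £200,000 × 7% = £14,000
  £553,000 × 20% = £110,600
  → £124,600
  Less foreign tax credit £39,000 → £85,600

Supplementary minimum tax:
  Base (reported book profit): £1,100,500
  Exemption: 20% × (£1,100,500 − £451,000) = £129,900 ≥ £49,000, so the exemption is fully phased out
  Base: £1,100,500 − £0 = £1,100,500
  £1,100,500 × 22% = £242,110

£242,110 > £85,600, so the supplementary minimum tax is the binding amount.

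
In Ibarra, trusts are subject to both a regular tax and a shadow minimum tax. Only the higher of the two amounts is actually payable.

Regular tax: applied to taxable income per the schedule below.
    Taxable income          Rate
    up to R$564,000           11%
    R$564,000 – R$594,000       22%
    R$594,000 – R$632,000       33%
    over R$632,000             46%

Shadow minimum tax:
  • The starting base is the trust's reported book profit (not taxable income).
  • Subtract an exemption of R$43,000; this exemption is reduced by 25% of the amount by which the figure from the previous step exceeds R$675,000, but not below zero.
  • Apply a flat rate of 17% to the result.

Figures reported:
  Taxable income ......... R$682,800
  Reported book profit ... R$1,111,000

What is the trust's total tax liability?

Shadow minimum tax:
  Base (reported book profit): R$1,111,000
  Exemption: 25% × (R$1,111,000 − R$675,000) = R$109,000 ≥ R$43,000, so the exemption is fully phased out
  Base: R$1,111,000 − R$0 = R$1,111,000
  R$1,111,000 × 17% = R$188,870

Regular tax:
  R$564,000 × 11% = R$62,040
  R$30,000 × 22% = R$6,600
  R$38,000 × 33% = R$12,540
  R$50,800 × 46% = R$23,368
  → R$104,548

R$188,870 > R$104,548, so the shadow minimum tax is the binding amount.

R$188,870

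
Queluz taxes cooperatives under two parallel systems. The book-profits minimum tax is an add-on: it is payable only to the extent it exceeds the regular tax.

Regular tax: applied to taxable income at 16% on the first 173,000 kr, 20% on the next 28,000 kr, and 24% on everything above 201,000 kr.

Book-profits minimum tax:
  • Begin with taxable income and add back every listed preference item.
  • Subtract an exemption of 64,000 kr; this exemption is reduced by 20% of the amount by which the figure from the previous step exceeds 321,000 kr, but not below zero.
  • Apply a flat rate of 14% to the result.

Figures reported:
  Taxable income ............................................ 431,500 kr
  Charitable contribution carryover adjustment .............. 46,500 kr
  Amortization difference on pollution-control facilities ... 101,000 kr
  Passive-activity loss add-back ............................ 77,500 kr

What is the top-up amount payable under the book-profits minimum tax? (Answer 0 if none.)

3,310 kr

Book-profits minimum tax:
  Adjusted income: 431,500 kr + 46,500 kr + 101,000 kr + 77,500 kr = 656,500 kr
  Exemption: 20% × (656,500 kr − 321,000 kr) = 67,100 kr ≥ 64,000 kr, so the exemption is fully phased out
  Base: 656,500 kr − 0 kr = 656,500 kr
  656,500 kr × 14% = 91,910 kr

Regular tax:
  173,000 kr × 16% = 27,680 kr
  28,000 kr × 20% = 5,600 kr
  230,500 kr × 24% = 55,320 kr
  → 88,600 kr

Excess of book-profits minimum tax over regular tax: 91,910 kr − 88,600 kr = 3,310 kr.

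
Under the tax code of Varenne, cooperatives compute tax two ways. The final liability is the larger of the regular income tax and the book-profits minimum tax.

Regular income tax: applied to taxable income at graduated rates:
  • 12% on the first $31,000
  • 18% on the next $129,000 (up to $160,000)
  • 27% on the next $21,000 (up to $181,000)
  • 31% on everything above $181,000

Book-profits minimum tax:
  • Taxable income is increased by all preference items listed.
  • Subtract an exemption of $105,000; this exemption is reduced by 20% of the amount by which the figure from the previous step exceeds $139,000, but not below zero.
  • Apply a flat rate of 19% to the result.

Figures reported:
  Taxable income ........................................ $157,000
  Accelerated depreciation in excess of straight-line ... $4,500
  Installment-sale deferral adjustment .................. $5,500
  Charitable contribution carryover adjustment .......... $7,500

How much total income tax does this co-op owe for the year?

$26,400

Regular income tax:
  $31,000 × 12% = $3,720
  $126,000 × 18% = $22,680
  → $26,400

Book-profits minimum tax:
  Adjusted income: $157,000 + $4,500 + $5,500 + $7,500 = $174,500
  Exemption: $105,000 − 20% × ($174,500 − $139,000) = $105,000 − $7,100 = $97,900
  Base: $174,500 − $97,900 = $76,600
  $76,600 × 19% = $14,554

$26,400 > $14,554, so the regular income tax governs.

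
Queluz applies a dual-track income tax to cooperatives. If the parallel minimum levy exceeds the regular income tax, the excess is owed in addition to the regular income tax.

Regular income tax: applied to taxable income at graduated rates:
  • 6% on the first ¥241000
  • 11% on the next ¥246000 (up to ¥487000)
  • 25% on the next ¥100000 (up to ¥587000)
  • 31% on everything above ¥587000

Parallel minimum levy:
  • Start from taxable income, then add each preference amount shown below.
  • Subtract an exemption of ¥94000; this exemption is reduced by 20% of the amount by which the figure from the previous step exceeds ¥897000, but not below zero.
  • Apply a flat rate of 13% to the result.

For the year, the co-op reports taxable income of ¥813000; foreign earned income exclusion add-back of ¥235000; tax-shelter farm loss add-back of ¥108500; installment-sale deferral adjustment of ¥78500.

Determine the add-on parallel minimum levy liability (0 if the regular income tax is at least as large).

¥20538

Regular income tax:
  ¥241000 × 6% = ¥14460
  ¥246000 × 11% = ¥27060
  ¥100000 × 25% = ¥25000
  ¥226000 × 31% = ¥70060
  → ¥136580

Parallel minimum levy:
  Adjusted income: ¥813000 + ¥235000 + ¥108500 + ¥78500 = ¥1235000
  Exemption: ¥94000 − 20% × (¥1235000 − ¥897000) = ¥94000 − ¥67600 = ¥26400
  Base: ¥1235000 − ¥26400 = ¥1208600
  ¥1208600 × 13% = ¥157118

Excess of parallel minimum levy over regular income tax: ¥157118 − ¥136580 = ¥20538.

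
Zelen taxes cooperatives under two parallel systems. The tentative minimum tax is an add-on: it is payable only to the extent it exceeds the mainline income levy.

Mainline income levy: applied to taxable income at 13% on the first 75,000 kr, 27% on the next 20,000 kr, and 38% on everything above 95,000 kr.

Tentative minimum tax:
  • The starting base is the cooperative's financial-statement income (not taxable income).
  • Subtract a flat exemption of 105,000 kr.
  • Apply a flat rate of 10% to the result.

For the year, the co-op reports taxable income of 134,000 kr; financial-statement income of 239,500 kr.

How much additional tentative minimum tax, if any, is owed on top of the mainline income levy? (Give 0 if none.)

0 kr

Mainline income levy:
  75,000 kr × 13% = 9,750 kr
  20,000 kr × 27% = 5,400 kr
  39,000 kr × 38% = 14,820 kr
  → 29,970 kr

Tentative minimum tax:
  Base (financial-statement income): 239,500 kr
  Less exemption 105,000 kr → base 134,500 kr
  134,500 kr × 10% = 13,450 kr

13,450 kr ≤ 29,970 kr, so no add-on is due.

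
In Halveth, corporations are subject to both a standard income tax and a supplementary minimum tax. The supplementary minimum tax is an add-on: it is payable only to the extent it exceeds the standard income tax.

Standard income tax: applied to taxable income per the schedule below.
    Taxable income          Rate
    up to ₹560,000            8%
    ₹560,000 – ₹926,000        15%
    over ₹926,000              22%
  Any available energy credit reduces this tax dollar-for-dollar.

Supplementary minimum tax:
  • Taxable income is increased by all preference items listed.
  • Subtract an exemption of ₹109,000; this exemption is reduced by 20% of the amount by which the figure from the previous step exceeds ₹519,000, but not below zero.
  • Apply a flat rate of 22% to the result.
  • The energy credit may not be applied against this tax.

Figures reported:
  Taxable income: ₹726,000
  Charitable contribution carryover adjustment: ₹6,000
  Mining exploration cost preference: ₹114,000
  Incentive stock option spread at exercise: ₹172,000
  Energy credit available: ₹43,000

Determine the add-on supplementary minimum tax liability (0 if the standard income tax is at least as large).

Standard income tax:
  ₹560,000 × 8% = ₹44,800
  ₹166,000 × 15% = ₹24,900
  → ₹69,700
  Less energy credit ₹43,000 → ₹26,700

Supplementary minimum tax:
  Adjusted income: ₹726,000 + ₹6,000 + ₹114,000 + ₹172,000 = ₹1,018,000
  Exemption: ₹109,000 − 20% × (₹1,018,000 − ₹519,000) = ₹109,000 − ₹99,800 = ₹9,200
  Base: ₹1,018,000 − ₹9,200 = ₹1,008,800
  ₹1,008,800 × 22% = ₹221,936

Excess of supplementary minimum tax over standard income tax: ₹221,936 − ₹26,700 = ₹195,236.

₹195,236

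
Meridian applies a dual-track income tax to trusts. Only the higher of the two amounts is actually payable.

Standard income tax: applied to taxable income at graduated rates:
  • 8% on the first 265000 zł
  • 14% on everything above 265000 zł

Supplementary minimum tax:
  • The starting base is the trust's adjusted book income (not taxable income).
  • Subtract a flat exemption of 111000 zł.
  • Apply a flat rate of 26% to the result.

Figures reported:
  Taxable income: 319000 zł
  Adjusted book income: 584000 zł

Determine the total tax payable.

122980 zł

Supplementary minimum tax:
  Base (adjusted book income): 584000 zł
  Less exemption 111000 zł → base 473000 zł
  473000 zł × 26% = 122980 zł

Standard income tax:
  265000 zł × 8% = 21200 zł
  54000 zł × 14% = 7560 zł
  → 28760 zł

122980 zł > 28760 zł, so the supplementary minimum tax is the binding amount.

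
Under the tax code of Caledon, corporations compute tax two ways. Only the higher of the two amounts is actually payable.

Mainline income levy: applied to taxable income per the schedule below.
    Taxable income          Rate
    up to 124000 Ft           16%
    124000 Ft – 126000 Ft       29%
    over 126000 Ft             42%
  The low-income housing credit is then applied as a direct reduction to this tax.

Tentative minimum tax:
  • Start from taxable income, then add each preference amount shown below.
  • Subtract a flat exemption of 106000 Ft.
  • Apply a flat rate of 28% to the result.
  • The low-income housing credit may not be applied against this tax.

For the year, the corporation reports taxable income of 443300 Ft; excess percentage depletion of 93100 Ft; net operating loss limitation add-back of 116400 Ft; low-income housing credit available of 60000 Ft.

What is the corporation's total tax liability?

153104 Ft

Mainline income levy:
  124000 Ft × 16% = 19840 Ft
  2000 Ft × 29% = 580 Ft
  317300 Ft × 42% = 133266 Ft
  → 153686 Ft
  Less low-income housing credit 60000 Ft → 93686 Ft

Tentative minimum tax:
  Adjusted income: 443300 Ft + 93100 Ft + 116400 Ft = 652800 Ft
  Less exemption 106000 Ft → base 546800 Ft
  546800 Ft × 28% = 153104 Ft

153104 Ft > 93686 Ft, so the tentative minimum tax is the binding amount.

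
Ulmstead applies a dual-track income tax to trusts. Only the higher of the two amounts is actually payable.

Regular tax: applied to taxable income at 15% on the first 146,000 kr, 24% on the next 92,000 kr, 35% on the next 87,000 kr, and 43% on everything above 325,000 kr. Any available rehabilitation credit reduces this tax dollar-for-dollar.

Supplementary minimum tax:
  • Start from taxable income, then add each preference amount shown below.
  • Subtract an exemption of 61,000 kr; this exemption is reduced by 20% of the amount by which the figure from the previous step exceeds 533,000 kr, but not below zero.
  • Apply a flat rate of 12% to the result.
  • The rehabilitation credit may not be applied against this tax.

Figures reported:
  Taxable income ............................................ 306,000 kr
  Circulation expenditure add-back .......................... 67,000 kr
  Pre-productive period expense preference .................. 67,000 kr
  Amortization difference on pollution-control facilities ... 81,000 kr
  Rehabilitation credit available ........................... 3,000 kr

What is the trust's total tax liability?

64,780 kr

Regular tax:
  146,000 kr × 15% = 21,900 kr
  92,000 kr × 24% = 22,080 kr
  68,000 kr × 35% = 23,800 kr
  → 67,780 kr
  Less rehabilitation credit 3,000 kr → 64,780 kr

Supplementary minimum tax:
  Adjusted income: 306,000 kr + 67,000 kr + 67,000 kr + 81,000 kr = 521,000 kr
  Exemption: 521,000 kr ≤ 533,000 kr, so full 61,000 kr applies
  Base: 521,000 kr − 61,000 kr = 460,000 kr
  460,000 kr × 12% = 55,200 kr

64,780 kr > 55,200 kr, so the regular tax governs.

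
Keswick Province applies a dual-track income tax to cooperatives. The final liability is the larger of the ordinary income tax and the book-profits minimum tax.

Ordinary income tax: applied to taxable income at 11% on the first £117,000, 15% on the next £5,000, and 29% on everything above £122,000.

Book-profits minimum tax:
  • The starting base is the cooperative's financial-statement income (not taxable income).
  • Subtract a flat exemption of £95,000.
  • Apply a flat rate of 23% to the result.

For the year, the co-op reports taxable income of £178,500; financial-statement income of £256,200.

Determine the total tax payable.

Book-profits minimum tax:
  Base (financial-statement income): £256,200
  Less exemption £95,000 → base £161,200
  £161,200 × 23% = £37,076

Ordinary income tax:
  £117,000 × 11% = £12,870
  £5,000 × 15% = £750
  £56,500 × 29% = £16,385
  → £30,005

£37,076 > £30,005, so the book-profits minimum tax is the binding amount.

£37,076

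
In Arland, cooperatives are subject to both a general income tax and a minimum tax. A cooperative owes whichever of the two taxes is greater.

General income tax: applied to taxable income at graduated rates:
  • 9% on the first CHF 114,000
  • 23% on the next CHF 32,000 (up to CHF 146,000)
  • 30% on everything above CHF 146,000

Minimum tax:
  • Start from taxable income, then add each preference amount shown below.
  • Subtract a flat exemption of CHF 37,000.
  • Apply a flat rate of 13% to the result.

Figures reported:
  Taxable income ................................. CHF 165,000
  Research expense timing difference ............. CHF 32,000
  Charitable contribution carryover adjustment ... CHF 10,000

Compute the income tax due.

CHF 23,320

General income tax:
  CHF 114,000 × 9% = CHF 10,260
  CHF 32,000 × 23% = CHF 7,360
  CHF 19,000 × 30% = CHF 5,700
  → CHF 23,320

Minimum tax:
  Adjusted income: CHF 165,000 + CHF 32,000 + CHF 10,000 = CHF 207,000
  Less exemption CHF 37,000 → base CHF 170,000
  CHF 170,000 × 13% = CHF 22,100

CHF 23,320 > CHF 22,100, so the general income tax governs.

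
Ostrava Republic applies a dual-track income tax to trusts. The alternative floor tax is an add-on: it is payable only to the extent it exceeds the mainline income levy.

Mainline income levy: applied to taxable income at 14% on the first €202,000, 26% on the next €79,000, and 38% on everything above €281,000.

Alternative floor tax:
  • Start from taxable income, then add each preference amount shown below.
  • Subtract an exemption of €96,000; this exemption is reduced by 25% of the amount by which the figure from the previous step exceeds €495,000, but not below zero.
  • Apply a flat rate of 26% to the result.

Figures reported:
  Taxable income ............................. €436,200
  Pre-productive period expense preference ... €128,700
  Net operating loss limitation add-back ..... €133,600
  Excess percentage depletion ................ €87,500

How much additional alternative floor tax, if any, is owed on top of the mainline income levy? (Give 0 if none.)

€90,519

Mainline income levy:
  €202,000 × 14% = €28,280
  €79,000 × 26% = €20,540
  €155,200 × 38% = €58,976
  → €107,796

Alternative floor tax:
  Adjusted income: €436,200 + €128,700 + €133,600 + €87,500 = €786,000
  Exemption: €96,000 − 25% × (€786,000 − €495,000) = €96,000 − €72,750 = €23,250
  Base: €786,000 − €23,250 = €762,750
  €762,750 × 26% = €198,315

Excess of alternative floor tax over mainline income levy: €198,315 − €107,796 = €90,519.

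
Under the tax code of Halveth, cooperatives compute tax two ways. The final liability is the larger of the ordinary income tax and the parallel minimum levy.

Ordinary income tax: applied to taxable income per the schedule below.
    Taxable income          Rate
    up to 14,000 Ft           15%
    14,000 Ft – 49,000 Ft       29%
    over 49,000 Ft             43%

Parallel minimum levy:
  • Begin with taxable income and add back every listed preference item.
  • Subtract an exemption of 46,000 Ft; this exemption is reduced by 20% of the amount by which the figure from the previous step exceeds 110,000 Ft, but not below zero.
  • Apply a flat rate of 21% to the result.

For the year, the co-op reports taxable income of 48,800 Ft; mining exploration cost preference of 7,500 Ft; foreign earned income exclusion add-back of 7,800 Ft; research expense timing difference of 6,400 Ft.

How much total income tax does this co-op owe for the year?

Parallel minimum levy:
  Adjusted income: 48,800 Ft + 7,500 Ft + 7,800 Ft + 6,400 Ft = 70,500 Ft
  Exemption: 70,500 Ft ≤ 110,000 Ft, so full 46,000 Ft applies
  Base: 70,500 Ft − 46,000 Ft = 24,500 Ft
  24,500 Ft × 21% = 5,145 Ft

Ordinary income tax:
  14,000 Ft × 15% = 2,100 Ft
  34,800 Ft × 29% = 10,092 Ft
  → 12,192 Ft

12,192 Ft > 5,145 Ft, so the ordinary income tax governs.

12,192 Ft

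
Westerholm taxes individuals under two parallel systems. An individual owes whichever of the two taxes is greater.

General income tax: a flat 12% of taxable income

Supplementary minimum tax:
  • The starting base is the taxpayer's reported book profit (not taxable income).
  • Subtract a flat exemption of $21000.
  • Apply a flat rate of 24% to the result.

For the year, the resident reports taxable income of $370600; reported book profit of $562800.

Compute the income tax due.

Supplementary minimum tax:
  Base (reported book profit): $562800
  Less exemption $21000 → base $541800
  $541800 × 24% = $130032

General income tax:
  $370600 × 12% = $44472

$130032 > $44472, so the supplementary minimum tax is the binding amount.

$130032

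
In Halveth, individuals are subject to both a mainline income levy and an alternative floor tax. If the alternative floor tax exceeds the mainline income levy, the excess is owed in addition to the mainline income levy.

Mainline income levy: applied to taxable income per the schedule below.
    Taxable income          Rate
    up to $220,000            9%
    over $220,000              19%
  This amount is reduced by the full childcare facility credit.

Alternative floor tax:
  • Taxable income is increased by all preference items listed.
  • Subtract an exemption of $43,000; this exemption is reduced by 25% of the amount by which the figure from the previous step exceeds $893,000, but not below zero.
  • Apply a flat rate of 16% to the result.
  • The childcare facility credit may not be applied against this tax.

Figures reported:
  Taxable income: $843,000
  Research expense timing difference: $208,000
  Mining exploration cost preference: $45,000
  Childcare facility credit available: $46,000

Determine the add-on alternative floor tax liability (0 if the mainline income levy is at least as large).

Mainline income levy:
  $220,000 × 9% = $19,800
  $623,000 × 19% = $118,370
  → $138,170
  Less childcare facility credit $46,000 → $92,170

Alternative floor tax:
  Adjusted income: $843,000 + $208,000 + $45,000 = $1,096,000
  Exemption: 25% × ($1,096,000 − $893,000) = $50,750 ≥ $43,000, so the exemption is fully phased out
  Base: $1,096,000 − $0 = $1,096,000
  $1,096,000 × 16% = $175,360

Excess of alternative floor tax over mainline income levy: $175,360 − $92,170 = $83,190.

$83,190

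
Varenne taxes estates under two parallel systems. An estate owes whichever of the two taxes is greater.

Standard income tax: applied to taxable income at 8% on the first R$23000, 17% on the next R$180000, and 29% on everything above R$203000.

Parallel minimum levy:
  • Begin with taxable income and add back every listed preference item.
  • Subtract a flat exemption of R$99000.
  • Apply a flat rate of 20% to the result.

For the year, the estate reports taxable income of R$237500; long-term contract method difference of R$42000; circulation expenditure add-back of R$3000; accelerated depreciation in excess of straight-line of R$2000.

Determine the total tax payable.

R$42445

Parallel minimum levy:
  Adjusted income: R$237500 + R$42000 + R$3000 + R$2000 = R$284500
  Less exemption R$99000 → base R$185500
  R$185500 × 20% = R$37100

Standard income tax:
  R$23000 × 8% = R$1840
  R$180000 × 17% = R$30600
  R$34500 × 29% = R$10005
  → R$42445

R$42445 > R$37100, so the standard income tax governs.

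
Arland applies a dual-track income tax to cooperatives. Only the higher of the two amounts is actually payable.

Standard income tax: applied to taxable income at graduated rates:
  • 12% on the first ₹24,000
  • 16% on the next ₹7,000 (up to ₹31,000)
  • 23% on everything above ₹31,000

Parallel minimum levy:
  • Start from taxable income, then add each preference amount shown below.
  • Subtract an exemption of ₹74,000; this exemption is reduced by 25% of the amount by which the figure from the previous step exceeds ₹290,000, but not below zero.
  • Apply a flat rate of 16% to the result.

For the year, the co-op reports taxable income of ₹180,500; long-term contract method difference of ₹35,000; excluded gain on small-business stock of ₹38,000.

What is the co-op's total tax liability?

Parallel minimum levy:
  Adjusted income: ₹180,500 + ₹35,000 + ₹38,000 = ₹253,500
  Exemption: ₹253,500 ≤ ₹290,000, so full ₹74,000 applies
  Base: ₹253,500 − ₹74,000 = ₹179,500
  ₹179,500 × 16% = ₹28,720

Standard income tax:
  ₹24,000 × 12% = ₹2,880
  ₹7,000 × 16% = ₹1,120
  ₹149,500 × 23% = ₹34,385
  → ₹38,385

₹38,385 > ₹28,720, so the standard income tax governs.

₹38,385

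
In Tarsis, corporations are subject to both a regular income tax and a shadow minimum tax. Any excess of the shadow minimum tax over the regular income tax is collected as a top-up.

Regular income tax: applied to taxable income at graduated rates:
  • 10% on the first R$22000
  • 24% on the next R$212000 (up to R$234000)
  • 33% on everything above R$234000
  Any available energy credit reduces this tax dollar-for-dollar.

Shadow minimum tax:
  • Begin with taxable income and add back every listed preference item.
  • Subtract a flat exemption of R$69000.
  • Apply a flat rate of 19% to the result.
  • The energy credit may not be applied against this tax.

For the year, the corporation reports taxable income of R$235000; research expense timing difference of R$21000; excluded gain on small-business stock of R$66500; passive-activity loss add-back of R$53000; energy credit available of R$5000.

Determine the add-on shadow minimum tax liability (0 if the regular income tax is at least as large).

Shadow minimum tax:
  Adjusted income: R$235000 + R$21000 + R$66500 + R$53000 = R$375500
  Less exemption R$69000 → base R$306500
  R$306500 × 19% = R$58235

Regular income tax:
  R$22000 × 10% = R$2200
  R$212000 × 24% = R$50880
  R$1000 × 33% = R$330
  → R$53410
  Less energy credit R$5000 → R$48410

Excess of shadow minimum tax over regular income tax: R$58235 − R$48410 = R$9825.

R$9825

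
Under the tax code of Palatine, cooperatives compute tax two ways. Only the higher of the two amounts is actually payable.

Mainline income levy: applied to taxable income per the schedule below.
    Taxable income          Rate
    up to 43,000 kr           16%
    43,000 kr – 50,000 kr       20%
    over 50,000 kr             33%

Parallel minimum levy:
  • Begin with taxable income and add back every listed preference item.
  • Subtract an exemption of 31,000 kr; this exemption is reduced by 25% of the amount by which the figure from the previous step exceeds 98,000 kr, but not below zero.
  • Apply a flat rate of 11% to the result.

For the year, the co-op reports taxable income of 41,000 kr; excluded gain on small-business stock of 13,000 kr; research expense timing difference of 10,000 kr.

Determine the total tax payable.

6,560 kr

Mainline income levy:
  41,000 kr × 16% = 6,560 kr

Parallel minimum levy:
  Adjusted income: 41,000 kr + 13,000 kr + 10,000 kr = 64,000 kr
  Exemption: 64,000 kr ≤ 98,000 kr, so full 31,000 kr applies
  Base: 64,000 kr − 31,000 kr = 33,000 kr
  33,000 kr × 11% = 3,630 kr

6,560 kr > 3,630 kr, so the mainline income levy governs.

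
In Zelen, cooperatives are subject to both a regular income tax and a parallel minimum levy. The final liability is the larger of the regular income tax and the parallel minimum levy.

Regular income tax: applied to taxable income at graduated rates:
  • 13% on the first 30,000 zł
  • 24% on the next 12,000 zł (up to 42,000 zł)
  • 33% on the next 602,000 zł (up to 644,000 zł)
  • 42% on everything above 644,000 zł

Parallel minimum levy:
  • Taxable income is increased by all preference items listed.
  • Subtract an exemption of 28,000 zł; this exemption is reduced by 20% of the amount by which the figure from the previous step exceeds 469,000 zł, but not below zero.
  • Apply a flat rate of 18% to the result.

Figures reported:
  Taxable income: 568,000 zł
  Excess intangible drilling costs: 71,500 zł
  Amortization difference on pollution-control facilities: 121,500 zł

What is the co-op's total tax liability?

Regular income tax:
  30,000 zł × 13% = 3,900 zł
  12,000 zł × 24% = 2,880 zł
  526,000 zł × 33% = 173,580 zł
  → 180,360 zł

Parallel minimum levy:
  Adjusted income: 568,000 zł + 71,500 zł + 121,500 zł = 761,000 zł
  Exemption: 20% × (761,000 zł − 469,000 zł) = 58,400 zł ≥ 28,000 zł, so the exemption is fully phased out
  Base: 761,000 zł − 0 zł = 761,000 zł
  761,000 zł × 18% = 136,980 zł

180,360 zł > 136,980 zł, so the regular income tax governs.

180,360 zł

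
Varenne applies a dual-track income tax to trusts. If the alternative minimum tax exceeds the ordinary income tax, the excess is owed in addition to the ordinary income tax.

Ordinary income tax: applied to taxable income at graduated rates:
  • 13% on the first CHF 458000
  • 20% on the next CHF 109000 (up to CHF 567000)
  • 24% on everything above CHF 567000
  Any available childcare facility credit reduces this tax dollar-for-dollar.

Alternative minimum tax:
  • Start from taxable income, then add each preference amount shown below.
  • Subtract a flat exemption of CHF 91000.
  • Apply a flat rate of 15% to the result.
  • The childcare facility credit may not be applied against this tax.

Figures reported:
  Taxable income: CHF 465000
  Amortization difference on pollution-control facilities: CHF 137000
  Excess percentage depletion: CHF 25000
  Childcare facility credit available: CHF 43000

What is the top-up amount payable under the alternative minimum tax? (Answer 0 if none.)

CHF 62460

Alternative minimum tax:
  Adjusted income: CHF 465000 + CHF 137000 + CHF 25000 = CHF 627000
  Less exemption CHF 91000 → base CHF 536000
  CHF 536000 × 15% = CHF 80400

Ordinary income tax:
  CHF 458000 × 13% = CHF 59540
  CHF 7000 × 20% = CHF 1400
  → CHF 60940
  Less childcare facility credit CHF 43000 → CHF 17940

Excess of alternative minimum tax over ordinary income tax: CHF 80400 − CHF 17940 = CHF 62460.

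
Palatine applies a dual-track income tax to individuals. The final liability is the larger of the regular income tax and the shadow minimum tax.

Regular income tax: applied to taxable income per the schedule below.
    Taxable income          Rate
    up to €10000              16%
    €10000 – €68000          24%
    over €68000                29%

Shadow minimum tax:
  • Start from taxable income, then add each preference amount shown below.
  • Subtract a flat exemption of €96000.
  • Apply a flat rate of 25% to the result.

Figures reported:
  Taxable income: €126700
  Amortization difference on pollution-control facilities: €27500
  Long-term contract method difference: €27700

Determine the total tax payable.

€32543

Shadow minimum tax:
  Adjusted income: €126700 + €27500 + €27700 = €181900
  Less exemption €96000 → base €85900
  €85900 × 25% = €21475

Regular income tax:
  €10000 × 16% = €1600
  €58000 × 24% = €13920
  €58700 × 29% = €17023
  → €32543

€32543 > €21475, so the regular income tax governs.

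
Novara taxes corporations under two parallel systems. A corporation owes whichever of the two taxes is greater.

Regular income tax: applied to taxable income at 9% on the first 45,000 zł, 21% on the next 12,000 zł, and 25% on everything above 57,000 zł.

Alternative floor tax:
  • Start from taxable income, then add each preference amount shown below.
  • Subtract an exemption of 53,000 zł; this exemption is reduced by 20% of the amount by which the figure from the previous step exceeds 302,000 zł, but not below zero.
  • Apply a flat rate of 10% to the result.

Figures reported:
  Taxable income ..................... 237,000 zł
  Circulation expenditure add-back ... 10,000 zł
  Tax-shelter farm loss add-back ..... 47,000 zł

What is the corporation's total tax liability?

Alternative floor tax:
  Adjusted income: 237,000 zł + 10,000 zł + 47,000 zł = 294,000 zł
  Exemption: 294,000 zł ≤ 302,000 zł, so full 53,000 zł applies
  Base: 294,000 zł − 53,000 zł = 241,000 zł
  241,000 zł × 10% = 24,100 zł

Regular income tax:
  45,000 zł × 9% = 4,050 zł
  12,000 zł × 21% = 2,520 zł
  180,000 zł × 25% = 45,000 zł
  → 51,570 zł

51,570 zł > 24,100 zł, so the regular income tax governs.

51,570 zł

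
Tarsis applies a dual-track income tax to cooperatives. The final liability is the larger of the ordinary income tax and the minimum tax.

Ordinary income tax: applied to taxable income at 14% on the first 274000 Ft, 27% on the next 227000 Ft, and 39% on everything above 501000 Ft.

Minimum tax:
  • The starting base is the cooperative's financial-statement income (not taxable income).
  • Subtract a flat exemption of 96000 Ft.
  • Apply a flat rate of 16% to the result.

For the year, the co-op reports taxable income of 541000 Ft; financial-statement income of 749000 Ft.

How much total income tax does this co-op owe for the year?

Minimum tax:
  Base (financial-statement income): 749000 Ft
  Less exemption 96000 Ft → base 653000 Ft
  653000 Ft × 16% = 104480 Ft

Ordinary income tax:
  274000 Ft × 14% = 38360 Ft
  227000 Ft × 27% = 61290 Ft
  40000 Ft × 39% = 15600 Ft
  → 115250 Ft

115250 Ft > 104480 Ft, so the ordinary income tax governs.

115250 Ft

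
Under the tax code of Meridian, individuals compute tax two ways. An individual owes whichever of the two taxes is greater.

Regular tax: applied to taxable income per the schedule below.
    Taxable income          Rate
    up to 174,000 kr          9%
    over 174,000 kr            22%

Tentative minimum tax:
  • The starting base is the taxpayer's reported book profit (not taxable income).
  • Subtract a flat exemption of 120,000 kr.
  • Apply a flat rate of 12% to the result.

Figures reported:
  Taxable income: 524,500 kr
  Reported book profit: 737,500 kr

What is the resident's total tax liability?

92,770 kr

Regular tax:
  174,000 kr × 9% = 15,660 kr
  350,500 kr × 22% = 77,110 kr
  → 92,770 kr

Tentative minimum tax:
  Base (reported book profit): 737,500 kr
  Less exemption 120,000 kr → base 617,500 kr
  617,500 kr × 12% = 74,100 kr

92,770 kr > 74,100 kr, so the regular tax governs.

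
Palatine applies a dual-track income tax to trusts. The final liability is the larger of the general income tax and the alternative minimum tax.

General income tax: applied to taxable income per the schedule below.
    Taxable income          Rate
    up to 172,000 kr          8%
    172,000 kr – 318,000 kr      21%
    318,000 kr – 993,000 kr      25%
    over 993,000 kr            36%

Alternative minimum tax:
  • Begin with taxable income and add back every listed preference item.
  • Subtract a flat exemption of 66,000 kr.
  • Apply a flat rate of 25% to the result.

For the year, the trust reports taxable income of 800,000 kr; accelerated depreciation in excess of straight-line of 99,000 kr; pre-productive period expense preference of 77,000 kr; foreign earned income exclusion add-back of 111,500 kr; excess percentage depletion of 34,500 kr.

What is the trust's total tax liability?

264,000 kr

General income tax:
  172,000 kr × 8% = 13,760 kr
  146,000 kr × 21% = 30,660 kr
  482,000 kr × 25% = 120,500 kr
  → 164,920 kr

Alternative minimum tax:
  Adjusted income: 800,000 kr + 99,000 kr + 77,000 kr + 111,500 kr + 34,500 kr = 1,122,000 kr
  Less exemption 66,000 kr → base 1,056,000 kr
  1,056,000 kr × 25% = 264,000 kr

264,000 kr > 164,920 kr, so the alternative minimum tax is the binding amount.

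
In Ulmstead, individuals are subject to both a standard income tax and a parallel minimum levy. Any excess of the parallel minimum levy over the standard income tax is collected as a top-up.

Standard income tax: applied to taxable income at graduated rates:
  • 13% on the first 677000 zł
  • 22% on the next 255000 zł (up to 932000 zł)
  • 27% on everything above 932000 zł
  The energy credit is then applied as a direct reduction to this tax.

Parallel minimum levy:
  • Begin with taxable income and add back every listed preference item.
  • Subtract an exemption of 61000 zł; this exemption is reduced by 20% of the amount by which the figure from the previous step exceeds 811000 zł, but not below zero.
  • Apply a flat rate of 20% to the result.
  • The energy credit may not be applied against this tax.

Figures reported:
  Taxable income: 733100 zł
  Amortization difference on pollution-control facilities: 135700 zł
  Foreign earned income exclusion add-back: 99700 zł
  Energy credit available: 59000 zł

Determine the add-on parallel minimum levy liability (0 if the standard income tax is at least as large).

Standard income tax:
  677000 zł × 13% = 88010 zł
  56100 zł × 22% = 12342 zł
  → 100352 zł
  Less energy credit 59000 zł → 41352 zł

Parallel minimum levy:
  Adjusted income: 733100 zł + 135700 zł + 99700 zł = 968500 zł
  Exemption: 61000 zł − 20% × (968500 zł − 811000 zł) = 61000 zł − 31500 zł = 29500 zł
  Base: 968500 zł − 29500 zł = 939000 zł
  939000 zł × 20% = 187800 zł

Excess of parallel minimum levy over standard income tax: 187800 zł − 41352 zł = 146448 zł.

146448 zł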